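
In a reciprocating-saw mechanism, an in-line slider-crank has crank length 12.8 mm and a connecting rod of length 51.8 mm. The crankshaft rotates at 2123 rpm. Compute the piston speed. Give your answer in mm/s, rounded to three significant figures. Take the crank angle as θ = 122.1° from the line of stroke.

ω = 2π·2123/60 = 222.3 rad/s
For an in-line slider-crank, x = r cosθ + √(L² − r² sin²θ), so v = −rω sinθ·[1 + r cosθ/√(L² − r² sin²θ)].
With r = 0.0128 m, L = 0.0518 m, θ = 122.1°: √(L² − r² sin²θ) = 0.050652 m.
v = −0.0128·222.3·0.84712·[1 + 0.0128·-0.53140/0.050652] = -2.0869 m/s.
|v| = 2.0869 m/s = 2086.9 mm/s.

2090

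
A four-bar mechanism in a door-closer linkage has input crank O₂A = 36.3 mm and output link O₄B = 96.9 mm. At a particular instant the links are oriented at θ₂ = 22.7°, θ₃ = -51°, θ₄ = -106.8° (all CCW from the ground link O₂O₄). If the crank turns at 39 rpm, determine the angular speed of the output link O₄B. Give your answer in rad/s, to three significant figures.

ω₂ = 4.084 rad/s (from 39 rpm).
Differentiating the loop-closure r₂e^{iθ₂}+r₃e^{iθ₃}=r₁+r₄e^{iθ₄} gives r₂ω₂e^{iθ₂}+r₃ω₃e^{iθ₃}=r₄ω₄e^{iθ₄}.
Eliminating the other unknown: ω₄ = r₂ω₂ sin(θ₂−θ₃) / [r₄ sin(θ₄−θ₃)].
Numerator sine = +0.95981; denominator sine = -0.82708.
Result = 0.0363·4.084·(+0.95981) / (0.0969·(-0.82708)) = -1.7755 rad/s; magnitude 1.7755 rad/s.

1.78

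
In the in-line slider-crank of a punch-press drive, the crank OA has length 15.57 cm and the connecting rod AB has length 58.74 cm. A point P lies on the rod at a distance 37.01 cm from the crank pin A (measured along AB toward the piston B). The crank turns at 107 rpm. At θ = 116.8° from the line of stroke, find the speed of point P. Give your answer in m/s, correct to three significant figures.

1.47

ω = 11.21 rad/s.  Crank-pin speed |V_A| = rω = 1.7446 m/s, perpendicular to OA.
Rod angle: sinφ = −(r/L) sinθ ⇒ φ = -13.686°; ω_rod = −rω cosθ/√(L²−r²sin²θ) = +1.3783 rad/s.
V_P = V_A + ω_rod × AP, with AP = 0.3701 m along the rod.
Components: V_Px = −rω sinθ − a·ω_rod·sinφ = -1.4365 m/s;  V_Py = rω cosθ + a·ω_rod·cosφ = -0.29099 m/s.
|V_P| = √(V_Px² + V_Py²) = 1.4657 m/s.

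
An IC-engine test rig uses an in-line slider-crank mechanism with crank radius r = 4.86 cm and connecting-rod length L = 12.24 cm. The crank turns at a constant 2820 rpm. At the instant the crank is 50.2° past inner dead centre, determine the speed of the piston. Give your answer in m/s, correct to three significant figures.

14.0

ω = 2π·2820/60 = 295.3 rad/s
For an in-line slider-crank, x = r cosθ + √(L² − r² sin²θ), so v = −rω sinθ·[1 + r cosθ/√(L² − r² sin²θ)].
With r = 0.0486 m, L = 0.1224 m, θ = 50.2°: √(L² − r² sin²θ) = 0.11657 m.
v = −0.0486·295.3·0.76828·[1 + 0.0486·0.64011/0.11657] = -13.969 m/s.
|v| = 13.969 m/s.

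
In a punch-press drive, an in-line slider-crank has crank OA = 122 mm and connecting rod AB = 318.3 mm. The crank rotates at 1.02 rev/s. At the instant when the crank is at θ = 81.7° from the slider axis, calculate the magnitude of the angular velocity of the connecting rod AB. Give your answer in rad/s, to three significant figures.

0.383

ω = 6.409 rad/s (converted from 1.02 rev/s).
The rod makes angle φ with the slider axis where L sinφ = r sinθ; differentiating, L cosφ·φ̇ = r ω cosθ.
L cosφ = √(L² − r² sin²θ) = 0.29452 m.
|ω_rod| = r ω |cosθ| / √(L² − r² sin²θ) = 0.122·6.409·0.14436/0.29452 = 0.38323 rad/s.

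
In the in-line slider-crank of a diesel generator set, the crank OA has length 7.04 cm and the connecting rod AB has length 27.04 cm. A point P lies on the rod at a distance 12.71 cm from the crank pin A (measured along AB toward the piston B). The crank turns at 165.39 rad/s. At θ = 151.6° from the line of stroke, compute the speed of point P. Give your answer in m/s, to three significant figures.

ω = 165.4 rad/s.  Crank-pin speed |V_A| = rω = 11.643 m/s, perpendicular to OA.
Rod angle: sinφ = −(r/L) sinθ ⇒ φ = -7.113°; ω_rod = −rω cosθ/√(L²−r²sin²θ) = +38.172 rad/s.
V_P = V_A + ω_rod × AP, with AP = 0.1271 m along the rod.
Components: V_Px = −rω sinθ − a·ω_rod·sinφ = -4.9371 m/s;  V_Py = rω cosθ + a·ω_rod·cosφ = -5.4279 m/s.
|V_P| = √(V_Px² + V_Py²) = 7.3374 m/s.

7.34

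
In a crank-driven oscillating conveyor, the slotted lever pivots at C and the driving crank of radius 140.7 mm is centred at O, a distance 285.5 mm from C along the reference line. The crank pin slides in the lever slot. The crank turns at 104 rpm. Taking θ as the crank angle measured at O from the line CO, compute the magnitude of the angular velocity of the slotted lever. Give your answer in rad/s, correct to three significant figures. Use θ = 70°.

2.84

ω = 10.89 rad/s (from 104 rpm).
Crank pin A relative to C: A = (d + r cosθ, r sinθ); lever angle φ = atan2(r sinθ, d + r cosθ).
Differentiating tanφ: φ̇ = rω(d cosθ + r)/(d² + r² + 2dr cosθ).
d² + r² + 2dr cosθ = |CA|² = 0.128785 m²;  d cosθ + r = +0.23835 m.
|ω_lever| = |0.1407·10.89·+0.23835| / 0.128785 = 2.836 rad/s.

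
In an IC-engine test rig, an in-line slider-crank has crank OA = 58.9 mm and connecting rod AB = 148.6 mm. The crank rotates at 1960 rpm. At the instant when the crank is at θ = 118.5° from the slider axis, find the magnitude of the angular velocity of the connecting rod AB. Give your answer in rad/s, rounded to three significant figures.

41.4

ω = 205.3 rad/s (converted from 1960 rpm).
The rod makes angle φ with the slider axis where L sinφ = r sinθ; differentiating, L cosφ·φ̇ = r ω cosθ.
L cosφ = √(L² − r² sin²θ) = 0.13929 m.
|ω_rod| = r ω |cosθ| / √(L² − r² sin²θ) = 0.0589·205.3·0.47716/0.13929 = 41.413 rad/s.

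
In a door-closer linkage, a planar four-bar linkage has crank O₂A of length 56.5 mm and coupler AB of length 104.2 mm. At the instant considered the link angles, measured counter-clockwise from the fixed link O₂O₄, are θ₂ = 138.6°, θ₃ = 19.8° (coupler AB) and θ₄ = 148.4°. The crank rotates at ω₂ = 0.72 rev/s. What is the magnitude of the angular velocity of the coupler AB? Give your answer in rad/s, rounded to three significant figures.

ω₂ = 4.524 rad/s (from 0.72 rev/s).
Differentiating the loop-closure r₂e^{iθ₂}+r₃e^{iθ₃}=r₁+r₄e^{iθ₄} gives r₂ω₂e^{iθ₂}+r₃ω₃e^{iθ₃}=r₄ω₄e^{iθ₄}.
Eliminating the other unknown: ω₃ = r₂ω₂ sin(θ₄−θ₂) / [r₃ sin(θ₃−θ₄)].
Numerator sine = +0.17021; denominator sine = -0.78152.
Result = 0.0565·4.524·(+0.17021) / (0.1042·(-0.78152)) = -0.53424 rad/s; magnitude 0.53424 rad/s.

0.534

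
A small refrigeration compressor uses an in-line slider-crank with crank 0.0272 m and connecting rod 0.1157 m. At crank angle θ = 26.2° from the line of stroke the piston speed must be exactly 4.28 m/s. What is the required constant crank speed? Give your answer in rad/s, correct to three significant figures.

294

For an in-line slider-crank, |v_piston| = rω|sinθ|·[1 + r cosθ/√(L² − r² sin²θ)].
With r = 0.0272 m, L = 0.1157 m, θ = 26.2°: the bracketed kinematic factor |dx/dθ| = 0.014556 m.
ω = v/|dx/dθ| = 4.28/0.014556 = 294.04 rad/s.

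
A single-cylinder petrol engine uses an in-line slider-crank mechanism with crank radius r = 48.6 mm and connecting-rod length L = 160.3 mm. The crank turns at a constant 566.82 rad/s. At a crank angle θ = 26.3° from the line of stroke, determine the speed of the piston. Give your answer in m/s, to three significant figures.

ω = 566.8 rad/s
For an in-line slider-crank, x = r cosθ + √(L² − r² sin²θ), so v = −rω sinθ·[1 + r cosθ/√(L² − r² sin²θ)].
With r = 0.0486 m, L = 0.1603 m, θ = 26.3°: √(L² − r² sin²θ) = 0.15885 m.
v = −0.0486·566.8·0.44307·[1 + 0.0486·0.89649/0.15885] = -15.553 m/s.
|v| = 15.553 m/s.

15.6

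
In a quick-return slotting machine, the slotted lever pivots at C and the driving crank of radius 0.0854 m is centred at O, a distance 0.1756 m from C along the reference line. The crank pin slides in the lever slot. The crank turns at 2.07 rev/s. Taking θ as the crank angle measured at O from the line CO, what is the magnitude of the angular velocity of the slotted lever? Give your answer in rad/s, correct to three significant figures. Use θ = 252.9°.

1.28

ω = 13.01 rad/s (from 2.07 rev/s).
Crank pin A relative to C: A = (d + r cosθ, r sinθ); lever angle φ = atan2(r sinθ, d + r cosθ).
Differentiating tanφ: φ̇ = rω(d cosθ + r)/(d² + r² + 2dr cosθ).
d² + r² + 2dr cosθ = |CA|² = 0.0293095 m²;  d cosθ + r = +0.033767 m.
|ω_lever| = |0.0854·13.01·+0.033767| / 0.0293095 = 1.2796 rad/s.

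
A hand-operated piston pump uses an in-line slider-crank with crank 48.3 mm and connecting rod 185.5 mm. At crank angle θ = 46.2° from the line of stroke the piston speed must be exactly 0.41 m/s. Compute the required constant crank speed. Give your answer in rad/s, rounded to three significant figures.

9.94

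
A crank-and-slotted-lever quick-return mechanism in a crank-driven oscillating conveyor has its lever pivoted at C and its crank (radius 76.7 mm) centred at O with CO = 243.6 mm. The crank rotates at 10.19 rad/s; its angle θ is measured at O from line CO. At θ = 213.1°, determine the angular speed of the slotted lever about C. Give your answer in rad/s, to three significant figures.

2.93

ω = 10.19 rad/s
Crank pin A relative to C: A = (d + r cosθ, r sinθ); lever angle φ = atan2(r sinθ, d + r cosθ).
Differentiating tanφ: φ̇ = rω(d cosθ + r)/(d² + r² + 2dr cosθ).
d² + r² + 2dr cosθ = |CA|² = 0.0339198 m²;  d cosθ + r = -0.12737 m.
|ω_lever| = |0.0767·10.19·-0.12737| / 0.0339198 = 2.9348 rad/s.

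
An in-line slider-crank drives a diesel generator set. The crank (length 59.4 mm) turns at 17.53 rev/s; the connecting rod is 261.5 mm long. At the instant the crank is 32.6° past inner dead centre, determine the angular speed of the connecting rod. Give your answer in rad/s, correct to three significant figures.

ω = 110.1 rad/s (converted from 17.53 rev/s).
The rod makes angle φ with the slider axis where L sinφ = r sinθ; differentiating, L cosφ·φ̇ = r ω cosθ.
L cosφ = √(L² − r² sin²θ) = 0.25953 m.
|ω_rod| = r ω |cosθ| / √(L² − r² sin²θ) = 0.0594·110.1·0.84245/0.25953 = 21.237 rad/s.

21.2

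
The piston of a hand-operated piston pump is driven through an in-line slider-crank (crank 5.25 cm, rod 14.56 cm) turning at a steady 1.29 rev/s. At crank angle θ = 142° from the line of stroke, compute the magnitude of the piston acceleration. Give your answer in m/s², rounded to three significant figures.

2.37

ω = 2π·1.29 = 8.105 rad/s
x(θ) = r cosθ + √(L² − r² sin²θ); with ω constant, a = ω²·d²x/dθ².
d²x/dθ² = −r cosθ − r²(cos2θ)/√u − r⁴ sin²2θ/(4u^{3/2}),  u = L² − r² sin²θ = 0.0201546 m².
Substituting r = 0.0525 m, L = 0.1456 m, θ = 142°: d²x/dθ² = +0.036049 m.
a = ω²·d²x/dθ² = (8.105)²·(+0.036049) = +2.3683 m/s²;  |a| = 2.3683 m/s².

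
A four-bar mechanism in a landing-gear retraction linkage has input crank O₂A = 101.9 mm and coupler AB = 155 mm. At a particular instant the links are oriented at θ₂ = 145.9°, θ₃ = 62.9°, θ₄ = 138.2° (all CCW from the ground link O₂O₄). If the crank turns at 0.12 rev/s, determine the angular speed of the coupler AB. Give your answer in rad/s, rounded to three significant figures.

ω₂ = 0.754 rad/s (from 0.12 rev/s).
Differentiating the loop-closure r₂e^{iθ₂}+r₃e^{iθ₃}=r₁+r₄e^{iθ₄} gives r₂ω₂e^{iθ₂}+r₃ω₃e^{iθ₃}=r₄ω₄e^{iθ₄}.
Eliminating the other unknown: ω₃ = r₂ω₂ sin(θ₄−θ₂) / [r₃ sin(θ₃−θ₄)].
Numerator sine = -0.13399; denominator sine = -0.96727.
Result = 0.1019·0.754·(-0.13399) / (0.155·(-0.96727)) = +0.068662 rad/s; magnitude 0.068662 rad/s.

0.0687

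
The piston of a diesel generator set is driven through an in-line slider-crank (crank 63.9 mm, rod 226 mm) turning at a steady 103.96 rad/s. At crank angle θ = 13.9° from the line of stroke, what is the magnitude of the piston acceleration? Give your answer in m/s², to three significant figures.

ω = 104 rad/s
x(θ) = r cosθ + √(L² − r² sin²θ); with ω constant, a = ω²·d²x/dθ².
d²x/dθ² = −r cosθ − r²(cos2θ)/√u − r⁴ sin²2θ/(4u^{3/2}),  u = L² − r² sin²θ = 0.0508404 m².
Substituting r = 0.0639 m, L = 0.226 m, θ = 13.9°: d²x/dθ² = -0.078127 m.
a = ω²·d²x/dθ² = (104)²·(-0.078127) = -844.37 m/s²;  |a| = 844.37 m/s².

844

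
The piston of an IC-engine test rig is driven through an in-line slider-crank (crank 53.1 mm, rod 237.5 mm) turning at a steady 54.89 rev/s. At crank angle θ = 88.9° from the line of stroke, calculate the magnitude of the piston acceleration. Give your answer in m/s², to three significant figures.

1330

ω = 2π·54.9 = 344.9 rad/s
x(θ) = r cosθ + √(L² − r² sin²θ); with ω constant, a = ω²·d²x/dθ².
d²x/dθ² = −r cosθ − r²(cos2θ)/√u − r⁴ sin²2θ/(4u^{3/2}),  u = L² − r² sin²θ = 0.0535877 m².
Substituting r = 0.0531 m, L = 0.2375 m, θ = 88.9°: d²x/dθ² = +0.011152 m.
a = ω²·d²x/dθ² = (344.9)²·(+0.011152) = +1326.4 m/s²;  |a| = 1326.4 m/s².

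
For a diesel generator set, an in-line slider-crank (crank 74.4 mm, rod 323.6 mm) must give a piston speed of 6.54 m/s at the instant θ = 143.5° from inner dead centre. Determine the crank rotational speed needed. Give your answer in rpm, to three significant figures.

1730

For an in-line slider-crank, |v_piston| = rω|sinθ|·[1 + r cosθ/√(L² − r² sin²θ)].
With r = 0.0744 m, L = 0.3236 m, θ = 143.5°: the bracketed kinematic factor |dx/dθ| = 0.035998 m.
ω = v/|dx/dθ| = 6.54/0.035998 = 181.68 rad/s.
N = 60ω/(2π) = 1734.9 rpm.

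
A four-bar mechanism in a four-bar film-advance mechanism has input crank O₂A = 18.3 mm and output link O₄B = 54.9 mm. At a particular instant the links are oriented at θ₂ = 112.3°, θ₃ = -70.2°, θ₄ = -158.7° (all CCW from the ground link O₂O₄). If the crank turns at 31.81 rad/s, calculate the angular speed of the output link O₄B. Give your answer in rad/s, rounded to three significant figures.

0.463

ω₂ = 31.81 rad/s
Differentiating the loop-closure r₂e^{iθ₂}+r₃e^{iθ₃}=r₁+r₄e^{iθ₄} gives r₂ω₂e^{iθ₂}+r₃ω₃e^{iθ₃}=r₄ω₄e^{iθ₄}.
Eliminating the other unknown: ω₄ = r₂ω₂ sin(θ₂−θ₃) / [r₄ sin(θ₄−θ₃)].
Numerator sine = -0.04362; denominator sine = -0.99966.
Result = 0.0183·31.81·(-0.04362) / (0.0549·(-0.99966)) = +0.46267 rad/s; magnitude 0.46267 rad/s.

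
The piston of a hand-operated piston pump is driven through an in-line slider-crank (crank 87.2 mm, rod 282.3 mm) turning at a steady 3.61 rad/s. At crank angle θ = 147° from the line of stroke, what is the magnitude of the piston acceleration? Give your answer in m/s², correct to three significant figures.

0.801

ω = 3.61 rad/s
x(θ) = r cosθ + √(L² − r² sin²θ); with ω constant, a = ω²·d²x/dθ².
d²x/dθ² = −r cosθ − r²(cos2θ)/√u − r⁴ sin²2θ/(4u^{3/2}),  u = L² − r² sin²θ = 0.0774378 m².
Substituting r = 0.0872 m, L = 0.2823 m, θ = 147°: d²x/dθ² = +0.061458 m.
a = ω²·d²x/dθ² = (3.61)²·(+0.061458) = +0.80093 m/s²;  |a| = 0.80093 m/s².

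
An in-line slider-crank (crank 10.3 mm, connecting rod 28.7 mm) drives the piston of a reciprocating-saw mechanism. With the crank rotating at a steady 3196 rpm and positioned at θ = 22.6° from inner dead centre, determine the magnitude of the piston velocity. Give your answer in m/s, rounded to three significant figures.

1.77

ω = 2π·3196/60 = 334.7 rad/s
For an in-line slider-crank, x = r cosθ + √(L² − r² sin²θ), so v = −rω sinθ·[1 + r cosθ/√(L² − r² sin²θ)].
With r = 0.0103 m, L = 0.0287 m, θ = 22.6°: √(L² − r² sin²θ) = 0.028426 m.
v = −0.0103·334.7·0.38430·[1 + 0.0103·0.92321/0.028426] = -1.7679 m/s.
|v| = 1.7679 m/s.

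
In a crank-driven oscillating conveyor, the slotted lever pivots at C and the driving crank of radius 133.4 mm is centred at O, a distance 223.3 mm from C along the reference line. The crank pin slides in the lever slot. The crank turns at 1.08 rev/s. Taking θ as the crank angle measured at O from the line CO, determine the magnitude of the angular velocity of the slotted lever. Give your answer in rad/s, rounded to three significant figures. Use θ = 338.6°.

ω = 6.786 rad/s (from 1.08 rev/s).
Crank pin A relative to C: A = (d + r cosθ, r sinθ); lever angle φ = atan2(r sinθ, d + r cosθ).
Differentiating tanφ: φ̇ = rω(d cosθ + r)/(d² + r² + 2dr cosθ).
d² + r² + 2dr cosθ = |CA|² = 0.123127 m²;  d cosθ + r = +0.3413 m.
|ω_lever| = |0.1334·6.786·+0.3413| / 0.123127 = 2.5093 rad/s.

2.51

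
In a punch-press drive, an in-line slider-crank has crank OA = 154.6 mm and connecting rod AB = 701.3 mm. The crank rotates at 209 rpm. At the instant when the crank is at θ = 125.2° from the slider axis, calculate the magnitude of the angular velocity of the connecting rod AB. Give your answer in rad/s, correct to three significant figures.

2.83

ω = 21.89 rad/s (converted from 209 rpm).
The rod makes angle φ with the slider axis where L sinφ = r sinθ; differentiating, L cosφ·φ̇ = r ω cosθ.
L cosφ = √(L² − r² sin²θ) = 0.68983 m.
|ω_rod| = r ω |cosθ| / √(L² − r² sin²θ) = 0.1546·21.89·0.57643/0.68983 = 2.8274 rad/s.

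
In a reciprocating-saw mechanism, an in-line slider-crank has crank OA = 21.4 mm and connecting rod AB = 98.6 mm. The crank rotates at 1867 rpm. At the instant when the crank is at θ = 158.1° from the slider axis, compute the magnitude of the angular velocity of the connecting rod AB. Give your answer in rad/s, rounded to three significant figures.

ω = 195.5 rad/s (converted from 1867 rpm).
The rod makes angle φ with the slider axis where L sinφ = r sinθ; differentiating, L cosφ·φ̇ = r ω cosθ.
L cosφ = √(L² − r² sin²θ) = 0.098276 m.
|ω_rod| = r ω |cosθ| / √(L² − r² sin²θ) = 0.0214·195.5·0.92784/0.098276 = 39.501 rad/s.

39.5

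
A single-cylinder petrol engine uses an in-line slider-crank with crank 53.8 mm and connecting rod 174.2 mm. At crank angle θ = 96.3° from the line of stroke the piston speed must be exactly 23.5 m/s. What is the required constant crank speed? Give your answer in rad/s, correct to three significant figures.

456

For an in-line slider-crank, |v_piston| = rω|sinθ|·[1 + r cosθ/√(L² − r² sin²θ)].
With r = 0.0538 m, L = 0.1742 m, θ = 96.3°: the bracketed kinematic factor |dx/dθ| = 0.051571 m.
ω = v/|dx/dθ| = 23.5/0.051571 = 455.68 rad/s.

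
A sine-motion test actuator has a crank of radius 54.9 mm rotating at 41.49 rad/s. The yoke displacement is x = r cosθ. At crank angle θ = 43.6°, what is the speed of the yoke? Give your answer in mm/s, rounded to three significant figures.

1570

ω = 41.49 rad/s
x = r cosθ ⇒ ẋ = −rω sinθ.
|v| = rω|sinθ| = 0.0549·41.49·|sin 43.6°| = 1.5708 m/s = 1570.8 mm/s.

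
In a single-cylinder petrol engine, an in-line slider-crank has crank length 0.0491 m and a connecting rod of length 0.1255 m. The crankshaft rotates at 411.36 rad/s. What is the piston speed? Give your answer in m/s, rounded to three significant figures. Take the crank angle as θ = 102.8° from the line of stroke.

17.8

ω = 411.4 rad/s
For an in-line slider-crank, x = r cosθ + √(L² − r² sin²θ), so v = −rω sinθ·[1 + r cosθ/√(L² − r² sin²θ)].
With r = 0.0491 m, L = 0.1255 m, θ = 102.8°: √(L² − r² sin²θ) = 0.11601 m.
v = −0.0491·411.4·0.97515·[1 + 0.0491·-0.22155/0.11601] = -17.849 m/s.
|v| = 17.849 m/s.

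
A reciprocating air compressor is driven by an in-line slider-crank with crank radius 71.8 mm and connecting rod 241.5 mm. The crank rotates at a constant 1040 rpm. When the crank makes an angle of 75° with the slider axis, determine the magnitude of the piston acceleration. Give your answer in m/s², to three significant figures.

6.91

ω = 2π·1040/60 = 108.9 rad/s
x(θ) = r cosθ + √(L² − r² sin²θ); with ω constant, a = ω²·d²x/dθ².
d²x/dθ² = −r cosθ − r²(cos2θ)/√u − r⁴ sin²2θ/(4u^{3/2}),  u = L² − r² sin²θ = 0.0535123 m².
Substituting r = 0.0718 m, L = 0.2415 m, θ = 75°: d²x/dθ² = +0.0005824 m.
a = ω²·d²x/dθ² = (108.9)²·(+0.0005824) = +6.9079 m/s²;  |a| = 6.9079 m/s².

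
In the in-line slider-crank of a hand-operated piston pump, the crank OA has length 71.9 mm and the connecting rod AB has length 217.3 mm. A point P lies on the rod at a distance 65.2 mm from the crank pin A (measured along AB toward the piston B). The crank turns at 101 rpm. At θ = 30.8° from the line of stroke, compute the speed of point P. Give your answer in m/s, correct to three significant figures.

ω = 10.58 rad/s.  Crank-pin speed |V_A| = rω = 0.76046 m/s, perpendicular to OA.
Rod angle: sinφ = −(r/L) sinθ ⇒ φ = -9.754°; ω_rod = −rω cosθ/√(L²−r²sin²θ) = -3.0501 rad/s.
V_P = V_A + ω_rod × AP, with AP = 0.0652 m along the rod.
Components: V_Px = −rω sinθ − a·ω_rod·sinφ = -0.42308 m/s;  V_Py = rω cosθ + a·ω_rod·cosφ = +0.45722 m/s.
|V_P| = √(V_Px² + V_Py²) = 0.62293 m/s.

0.623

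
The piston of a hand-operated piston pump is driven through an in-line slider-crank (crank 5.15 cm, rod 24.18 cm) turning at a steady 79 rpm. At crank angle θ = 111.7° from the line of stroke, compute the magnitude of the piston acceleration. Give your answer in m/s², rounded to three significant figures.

ω = 2π·79/60 = 8.273 rad/s
x(θ) = r cosθ + √(L² − r² sin²θ); with ω constant, a = ω²·d²x/dθ².
d²x/dθ² = −r cosθ − r²(cos2θ)/√u − r⁴ sin²2θ/(4u^{3/2}),  u = L² − r² sin²θ = 0.0561776 m².
Substituting r = 0.0515 m, L = 0.2418 m, θ = 111.7°: d²x/dθ² = +0.02711 m.
a = ω²·d²x/dθ² = (8.273)²·(+0.02711) = +1.8554 m/s²;  |a| = 1.8554 m/s².

1.86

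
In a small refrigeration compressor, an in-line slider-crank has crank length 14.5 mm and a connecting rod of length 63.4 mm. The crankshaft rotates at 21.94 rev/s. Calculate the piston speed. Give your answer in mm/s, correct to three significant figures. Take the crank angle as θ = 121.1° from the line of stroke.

ω = 2π·21.9 = 137.9 rad/s
For an in-line slider-crank, x = r cosθ + √(L² − r² sin²θ), so v = −rω sinθ·[1 + r cosθ/√(L² − r² sin²θ)].
With r = 0.0145 m, L = 0.0634 m, θ = 121.1°: √(L² − r² sin²θ) = 0.062172 m.
v = −0.0145·137.9·0.85627·[1 + 0.0145·-0.51653/0.062172] = -1.5054 m/s.
|v| = 1.5054 m/s = 1505.4 mm/s.

1510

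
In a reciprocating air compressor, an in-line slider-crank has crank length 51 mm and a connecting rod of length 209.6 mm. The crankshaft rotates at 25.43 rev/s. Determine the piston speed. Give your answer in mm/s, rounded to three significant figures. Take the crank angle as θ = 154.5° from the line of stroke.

ω = 2π·25.4 = 159.8 rad/s
For an in-line slider-crank, x = r cosθ + √(L² − r² sin²θ), so v = −rω sinθ·[1 + r cosθ/√(L² − r² sin²θ)].
With r = 0.051 m, L = 0.2096 m, θ = 154.5°: √(L² − r² sin²θ) = 0.20845 m.
v = −0.051·159.8·0.43051·[1 + 0.051·-0.90259/0.20845] = -2.7335 m/s.
|v| = 2.7335 m/s = 2733.5 mm/s.

2730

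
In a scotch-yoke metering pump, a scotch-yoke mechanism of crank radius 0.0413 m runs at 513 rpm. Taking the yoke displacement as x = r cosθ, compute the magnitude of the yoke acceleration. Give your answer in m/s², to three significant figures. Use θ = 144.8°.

97.4

ω = 53.72 rad/s (from 513 rpm).
x = r cosθ ⇒ ẍ = −rω² cosθ (ω constant).
|a| = rω²|cosθ| = 0.0413·(53.72)²·|cos 144.8°| = 97.396 m/s².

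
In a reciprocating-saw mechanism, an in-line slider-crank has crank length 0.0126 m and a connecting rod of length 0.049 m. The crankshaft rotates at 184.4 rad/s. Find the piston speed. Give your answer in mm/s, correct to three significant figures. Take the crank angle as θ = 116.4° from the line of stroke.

ω = 184.4 rad/s
For an in-line slider-crank, x = r cosθ + √(L² − r² sin²θ), so v = −rω sinθ·[1 + r cosθ/√(L² − r² sin²θ)].
With r = 0.0126 m, L = 0.049 m, θ = 116.4°: √(L² − r² sin²θ) = 0.047683 m.
v = −0.0126·184.4·0.89571·[1 + 0.0126·-0.44464/0.047683] = -1.8366 m/s.
|v| = 1.8366 m/s = 1836.6 mm/s.

1840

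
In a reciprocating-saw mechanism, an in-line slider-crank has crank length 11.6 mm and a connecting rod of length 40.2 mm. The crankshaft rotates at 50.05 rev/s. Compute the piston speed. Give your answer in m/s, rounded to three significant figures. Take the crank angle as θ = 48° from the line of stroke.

ω = 2π·50 = 314.5 rad/s
For an in-line slider-crank, x = r cosθ + √(L² − r² sin²θ), so v = −rω sinθ·[1 + r cosθ/√(L² − r² sin²θ)].
With r = 0.0116 m, L = 0.0402 m, θ = 48°: √(L² − r² sin²θ) = 0.039265 m.
v = −0.0116·314.5·0.74314·[1 + 0.0116·0.66913/0.039265] = -3.2468 m/s.
|v| = 3.2468 m/s.

3.25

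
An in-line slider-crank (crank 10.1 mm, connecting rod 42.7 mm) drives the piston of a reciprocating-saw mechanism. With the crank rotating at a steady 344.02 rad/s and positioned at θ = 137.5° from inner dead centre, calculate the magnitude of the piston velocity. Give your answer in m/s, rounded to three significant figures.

1.93

ω = 344 rad/s
For an in-line slider-crank, x = r cosθ + √(L² − r² sin²θ), so v = −rω sinθ·[1 + r cosθ/√(L² − r² sin²θ)].
With r = 0.0101 m, L = 0.0427 m, θ = 137.5°: √(L² − r² sin²θ) = 0.042151 m.
v = −0.0101·344·0.67559·[1 + 0.0101·-0.73728/0.042151] = -1.9327 m/s.
|v| = 1.9327 m/s.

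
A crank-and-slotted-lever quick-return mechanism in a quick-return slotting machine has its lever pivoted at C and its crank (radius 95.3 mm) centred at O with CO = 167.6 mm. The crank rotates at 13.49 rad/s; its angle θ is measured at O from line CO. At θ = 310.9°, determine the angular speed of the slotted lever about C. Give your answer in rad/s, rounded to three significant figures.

ω = 13.49 rad/s
Crank pin A relative to C: A = (d + r cosθ, r sinθ); lever angle φ = atan2(r sinθ, d + r cosθ).
Differentiating tanφ: φ̇ = rω(d cosθ + r)/(d² + r² + 2dr cosθ).
d² + r² + 2dr cosθ = |CA|² = 0.0580873 m²;  d cosθ + r = +0.20503 m.
|ω_lever| = |0.0953·13.49·+0.20503| / 0.0580873 = 4.5379 rad/s.

4.54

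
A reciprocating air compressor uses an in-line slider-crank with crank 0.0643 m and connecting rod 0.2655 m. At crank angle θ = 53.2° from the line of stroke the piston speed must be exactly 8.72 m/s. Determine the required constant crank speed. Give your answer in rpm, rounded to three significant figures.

For an in-line slider-crank, |v_piston| = rω|sinθ|·[1 + r cosθ/√(L² − r² sin²θ)].
With r = 0.0643 m, L = 0.2655 m, θ = 53.2°: the bracketed kinematic factor |dx/dθ| = 0.059101 m.
ω = v/|dx/dθ| = 8.72/0.059101 = 147.54 rad/s.
N = 60ω/(2π) = 1408.9 rpm.

1410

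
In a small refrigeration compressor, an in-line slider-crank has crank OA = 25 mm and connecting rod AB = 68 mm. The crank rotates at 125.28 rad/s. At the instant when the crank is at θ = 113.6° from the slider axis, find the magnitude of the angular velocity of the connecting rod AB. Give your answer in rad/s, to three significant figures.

ω = 125.3 rad/s
The rod makes angle φ with the slider axis where L sinφ = r sinθ; differentiating, L cosφ·φ̇ = r ω cosθ.
L cosφ = √(L² − r² sin²θ) = 0.064025 m.
|ω_rod| = r ω |cosθ| / √(L² − r² sin²θ) = 0.025·125.3·0.40035/0.064025 = 19.584 rad/s.

19.6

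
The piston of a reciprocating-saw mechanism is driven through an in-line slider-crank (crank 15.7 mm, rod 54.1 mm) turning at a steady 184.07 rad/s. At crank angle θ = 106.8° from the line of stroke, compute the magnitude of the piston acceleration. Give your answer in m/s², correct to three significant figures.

ω = 184.1 rad/s
x(θ) = r cosθ + √(L² − r² sin²θ); with ω constant, a = ω²·d²x/dθ².
d²x/dθ² = −r cosθ − r²(cos2θ)/√u − r⁴ sin²2θ/(4u^{3/2}),  u = L² − r² sin²θ = 0.00270091 m².
Substituting r = 0.0157 m, L = 0.0541 m, θ = 106.8°: d²x/dθ² = +0.0084551 m.
a = ω²·d²x/dθ² = (184.1)²·(+0.0084551) = +286.47 m/s²;  |a| = 286.47 m/s².

286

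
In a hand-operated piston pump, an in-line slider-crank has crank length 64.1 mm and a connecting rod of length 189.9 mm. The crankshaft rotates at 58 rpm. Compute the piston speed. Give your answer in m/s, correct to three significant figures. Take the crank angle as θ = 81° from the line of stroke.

ω = 2π·58/60 = 6.074 rad/s
For an in-line slider-crank, x = r cosθ + √(L² − r² sin²θ), so v = −rω sinθ·[1 + r cosθ/√(L² − r² sin²θ)].
With r = 0.0641 m, L = 0.1899 m, θ = 81°: √(L² − r² sin²θ) = 0.17904 m.
v = −0.0641·6.074·0.98769·[1 + 0.0641·0.15643/0.17904] = -0.40607 m/s.
|v| = 0.40607 m/s.

0.406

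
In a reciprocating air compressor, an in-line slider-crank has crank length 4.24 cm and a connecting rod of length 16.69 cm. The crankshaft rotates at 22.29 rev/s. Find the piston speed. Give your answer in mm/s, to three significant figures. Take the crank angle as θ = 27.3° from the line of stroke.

3340

ω = 2π·22.3 = 140.1 rad/s
For an in-line slider-crank, x = r cosθ + √(L² − r² sin²θ), so v = −rω sinθ·[1 + r cosθ/√(L² − r² sin²θ)].
With r = 0.0424 m, L = 0.1669 m, θ = 27.3°: √(L² − r² sin²θ) = 0.16576 m.
v = −0.0424·140.1·0.45865·[1 + 0.0424·0.88862/0.16576] = -3.3426 m/s.
|v| = 3.3426 m/s = 3342.6 mm/s.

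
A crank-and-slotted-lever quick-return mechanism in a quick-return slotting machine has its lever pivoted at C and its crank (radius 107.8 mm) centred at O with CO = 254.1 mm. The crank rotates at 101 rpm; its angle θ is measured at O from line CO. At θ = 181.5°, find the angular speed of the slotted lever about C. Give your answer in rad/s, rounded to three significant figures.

7.78

ω = 10.58 rad/s (from 101 rpm).
Crank pin A relative to C: A = (d + r cosθ, r sinθ); lever angle φ = atan2(r sinθ, d + r cosθ).
Differentiating tanφ: φ̇ = rω(d cosθ + r)/(d² + r² + 2dr cosθ).
d² + r² + 2dr cosθ = |CA|² = 0.0214225 m²;  d cosθ + r = -0.14621 m.
|ω_lever| = |0.1078·10.58·-0.14621| / 0.0214225 = 7.7819 rad/s.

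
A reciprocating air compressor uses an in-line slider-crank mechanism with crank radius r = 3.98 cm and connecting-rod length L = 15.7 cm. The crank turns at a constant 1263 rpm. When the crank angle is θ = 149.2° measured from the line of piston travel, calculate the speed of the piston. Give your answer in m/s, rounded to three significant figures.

ω = 2π·1263/60 = 132.3 rad/s
For an in-line slider-crank, x = r cosθ + √(L² − r² sin²θ), so v = −rω sinθ·[1 + r cosθ/√(L² − r² sin²θ)].
With r = 0.0398 m, L = 0.157 m, θ = 149.2°: √(L² − r² sin²θ) = 0.15567 m.
v = −0.0398·132.3·0.51204·[1 + 0.0398·-0.85896/0.15567] = -2.1035 m/s.
|v| = 2.1035 m/s.

2.10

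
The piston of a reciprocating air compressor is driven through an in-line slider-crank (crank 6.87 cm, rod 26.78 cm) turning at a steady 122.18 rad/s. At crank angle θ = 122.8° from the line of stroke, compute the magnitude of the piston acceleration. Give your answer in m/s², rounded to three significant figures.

ω = 122.2 rad/s
x(θ) = r cosθ + √(L² − r² sin²θ); with ω constant, a = ω²·d²x/dθ².
d²x/dθ² = −r cosθ − r²(cos2θ)/√u − r⁴ sin²2θ/(4u^{3/2}),  u = L² − r² sin²θ = 0.0683821 m².
Substituting r = 0.0687 m, L = 0.2678 m, θ = 122.8°: d²x/dθ² = +0.044413 m.
a = ω²·d²x/dθ² = (122.2)²·(+0.044413) = +663 m/s²;  |a| = 663 m/s².

663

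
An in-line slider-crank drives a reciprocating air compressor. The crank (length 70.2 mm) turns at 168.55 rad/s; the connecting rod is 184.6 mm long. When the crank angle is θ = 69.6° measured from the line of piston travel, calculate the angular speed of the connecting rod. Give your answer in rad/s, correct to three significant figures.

ω = 168.6 rad/s
The rod makes angle φ with the slider axis where L sinφ = r sinθ; differentiating, L cosφ·φ̇ = r ω cosθ.
L cosφ = √(L² − r² sin²θ) = 0.17248 m.
|ω_rod| = r ω |cosθ| / √(L² − r² sin²θ) = 0.0702·168.6·0.34857/0.17248 = 23.913 rad/s.

23.9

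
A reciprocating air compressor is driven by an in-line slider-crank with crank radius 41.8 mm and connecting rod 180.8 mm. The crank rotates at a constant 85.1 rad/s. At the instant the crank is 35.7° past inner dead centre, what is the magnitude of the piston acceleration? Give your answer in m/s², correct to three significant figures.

269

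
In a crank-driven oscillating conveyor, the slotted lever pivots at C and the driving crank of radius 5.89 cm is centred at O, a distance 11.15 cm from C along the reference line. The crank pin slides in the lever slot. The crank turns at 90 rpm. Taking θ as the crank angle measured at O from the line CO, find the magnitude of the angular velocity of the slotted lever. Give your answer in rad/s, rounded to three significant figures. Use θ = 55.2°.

2.91

ω = 9.425 rad/s (from 90 rpm).
Crank pin A relative to C: A = (d + r cosθ, r sinθ); lever angle φ = atan2(r sinθ, d + r cosθ).
Differentiating tanφ: φ̇ = rω(d cosθ + r)/(d² + r² + 2dr cosθ).
d² + r² + 2dr cosθ = |CA|² = 0.0233976 m²;  d cosθ + r = +0.12253 m.
|ω_lever| = |0.0589·9.425·+0.12253| / 0.0233976 = 2.9072 rad/s.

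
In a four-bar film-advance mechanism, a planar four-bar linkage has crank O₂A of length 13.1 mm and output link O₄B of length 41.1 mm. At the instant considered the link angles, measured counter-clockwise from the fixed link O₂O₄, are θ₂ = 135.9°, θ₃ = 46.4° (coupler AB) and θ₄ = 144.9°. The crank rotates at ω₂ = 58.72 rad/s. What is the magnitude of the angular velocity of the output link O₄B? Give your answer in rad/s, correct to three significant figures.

18.9

ω₂ = 58.72 rad/s
Differentiating the loop-closure r₂e^{iθ₂}+r₃e^{iθ₃}=r₁+r₄e^{iθ₄} gives r₂ω₂e^{iθ₂}+r₃ω₃e^{iθ₃}=r₄ω₄e^{iθ₄}.
Eliminating the other unknown: ω₄ = r₂ω₂ sin(θ₂−θ₃) / [r₄ sin(θ₄−θ₃)].
Numerator sine = +0.99996; denominator sine = +0.98902.
Result = 0.0131·58.72·(+0.99996) / (0.0411·(+0.98902)) = +18.923 rad/s; magnitude 18.923 rad/s.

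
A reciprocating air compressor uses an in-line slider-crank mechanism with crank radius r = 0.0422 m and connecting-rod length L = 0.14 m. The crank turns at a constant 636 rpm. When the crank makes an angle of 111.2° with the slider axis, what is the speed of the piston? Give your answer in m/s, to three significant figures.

ω = 2π·636/60 = 66.6 rad/s
For an in-line slider-crank, x = r cosθ + √(L² − r² sin²θ), so v = −rω sinθ·[1 + r cosθ/√(L² − r² sin²θ)].
With r = 0.0422 m, L = 0.14 m, θ = 111.2°: √(L² − r² sin²θ) = 0.13436 m.
v = −0.0422·66.6·0.93232·[1 + 0.0422·-0.36162/0.13436] = -2.3228 m/s.
|v| = 2.3228 m/s.

2.32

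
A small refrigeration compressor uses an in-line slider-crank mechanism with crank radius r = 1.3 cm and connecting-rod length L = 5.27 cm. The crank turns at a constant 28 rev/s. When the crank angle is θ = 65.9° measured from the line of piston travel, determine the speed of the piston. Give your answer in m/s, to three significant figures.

2.30

ω = 2π·28 = 175.9 rad/s
For an in-line slider-crank, x = r cosθ + √(L² − r² sin²θ), so v = −rω sinθ·[1 + r cosθ/√(L² − r² sin²θ)].
With r = 0.013 m, L = 0.0527 m, θ = 65.9°: √(L² − r² sin²θ) = 0.051347 m.
v = −0.013·175.9·0.91283·[1 + 0.013·0.40833/0.051347] = -2.3036 m/s.
|v| = 2.3036 m/s.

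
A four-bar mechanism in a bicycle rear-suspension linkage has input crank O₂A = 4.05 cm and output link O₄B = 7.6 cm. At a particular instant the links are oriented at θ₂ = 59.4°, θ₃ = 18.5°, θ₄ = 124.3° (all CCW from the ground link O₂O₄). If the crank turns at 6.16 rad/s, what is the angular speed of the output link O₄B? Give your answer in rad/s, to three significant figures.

2.23

ω₂ = 6.16 rad/s
Differentiating the loop-closure r₂e^{iθ₂}+r₃e^{iθ₃}=r₁+r₄e^{iθ₄} gives r₂ω₂e^{iθ₂}+r₃ω₃e^{iθ₃}=r₄ω₄e^{iθ₄}.
Eliminating the other unknown: ω₄ = r₂ω₂ sin(θ₂−θ₃) / [r₄ sin(θ₄−θ₃)].
Numerator sine = +0.65474; denominator sine = +0.96222.
Result = 0.0405·6.16·(+0.65474) / (0.076·(+0.96222)) = +2.2337 rad/s; magnitude 2.2337 rad/s.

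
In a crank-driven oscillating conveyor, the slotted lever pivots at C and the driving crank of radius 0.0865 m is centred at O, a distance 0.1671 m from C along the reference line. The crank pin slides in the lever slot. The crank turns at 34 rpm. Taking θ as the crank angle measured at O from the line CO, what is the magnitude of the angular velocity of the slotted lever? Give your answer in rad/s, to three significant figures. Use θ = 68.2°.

0.992

ω = 3.56 rad/s (from 34 rpm).
Crank pin A relative to C: A = (d + r cosθ, r sinθ); lever angle φ = atan2(r sinθ, d + r cosθ).
Differentiating tanφ: φ̇ = rω(d cosθ + r)/(d² + r² + 2dr cosθ).
d² + r² + 2dr cosθ = |CA|² = 0.0461403 m²;  d cosθ + r = +0.14856 m.
|ω_lever| = |0.0865·3.56·+0.14856| / 0.0461403 = 0.99159 rad/s.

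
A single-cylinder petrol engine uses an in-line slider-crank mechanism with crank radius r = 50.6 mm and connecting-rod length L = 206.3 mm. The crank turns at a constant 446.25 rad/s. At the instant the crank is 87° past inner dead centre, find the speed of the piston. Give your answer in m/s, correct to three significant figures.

22.8

ω = 446.2 rad/s
For an in-line slider-crank, x = r cosθ + √(L² − r² sin²θ), so v = −rω sinθ·[1 + r cosθ/√(L² − r² sin²θ)].
With r = 0.0506 m, L = 0.2063 m, θ = 87°: √(L² − r² sin²θ) = 0.20002 m.
v = −0.0506·446.2·0.99863·[1 + 0.0506·0.05234/0.20002] = -22.848 m/s.
|v| = 22.848 m/s.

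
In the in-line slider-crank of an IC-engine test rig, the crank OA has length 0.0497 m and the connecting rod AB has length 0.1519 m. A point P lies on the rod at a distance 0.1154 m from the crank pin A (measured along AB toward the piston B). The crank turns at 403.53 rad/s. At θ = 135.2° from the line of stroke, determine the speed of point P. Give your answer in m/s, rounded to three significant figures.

ω = 403.5 rad/s.  Crank-pin speed |V_A| = rω = 20.055 m/s, perpendicular to OA.
Rod angle: sinφ = −(r/L) sinθ ⇒ φ = -13.329°; ω_rod = −rω cosθ/√(L²−r²sin²θ) = +96.279 rad/s.
V_P = V_A + ω_rod × AP, with AP = 0.1154 m along the rod.
Components: V_Px = −rω sinθ − a·ω_rod·sinφ = -11.57 m/s;  V_Py = rω cosθ + a·ω_rod·cosφ = -3.4195 m/s.
|V_P| = √(V_Px² + V_Py²) = 12.065 m/s.

12.1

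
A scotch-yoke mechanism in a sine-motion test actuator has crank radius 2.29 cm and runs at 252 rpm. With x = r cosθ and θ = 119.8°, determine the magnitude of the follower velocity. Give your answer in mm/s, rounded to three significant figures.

524

ω = 26.39 rad/s (from 252 rpm).
x = r cosθ ⇒ ẋ = −rω sinθ.
|v| = rω|sinθ| = 0.0229·26.39·|sin 119.8°| = 0.52441 m/s = 524.41 mm/s.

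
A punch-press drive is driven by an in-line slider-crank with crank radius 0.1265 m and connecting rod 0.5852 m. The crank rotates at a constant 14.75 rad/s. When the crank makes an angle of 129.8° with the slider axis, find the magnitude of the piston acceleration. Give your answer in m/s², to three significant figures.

ω = 14.75 rad/s
x(θ) = r cosθ + √(L² − r² sin²θ); with ω constant, a = ω²·d²x/dθ².
d²x/dθ² = −r cosθ − r²(cos2θ)/√u − r⁴ sin²2θ/(4u^{3/2}),  u = L² − r² sin²θ = 0.333014 m².
Substituting r = 0.1265 m, L = 0.5852 m, θ = 129.8°: d²x/dθ² = +0.085657 m.
a = ω²·d²x/dθ² = (14.75)²·(+0.085657) = +18.636 m/s²;  |a| = 18.636 m/s².

18.6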